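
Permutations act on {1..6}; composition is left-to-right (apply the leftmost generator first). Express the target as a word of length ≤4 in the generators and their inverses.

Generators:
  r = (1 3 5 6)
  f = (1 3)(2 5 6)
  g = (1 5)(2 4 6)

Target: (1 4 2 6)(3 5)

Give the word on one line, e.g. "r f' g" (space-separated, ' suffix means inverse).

  after r': (1 6 5 3)
  after g': (1 4 2 6)(3 5)

r' g'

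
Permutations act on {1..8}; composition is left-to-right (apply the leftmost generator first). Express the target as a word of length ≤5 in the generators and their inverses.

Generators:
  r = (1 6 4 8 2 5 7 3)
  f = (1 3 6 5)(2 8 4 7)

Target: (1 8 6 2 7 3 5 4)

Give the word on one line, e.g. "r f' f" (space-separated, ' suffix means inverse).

r f r' r'

  after r: (1 6 4 8 2 5 7 3)
  after f: (1 5 2)(6 7)
  after r': (1 2 3 7)(4 6 5 8)
  after r': (1 8 6 2 7 3 5 4)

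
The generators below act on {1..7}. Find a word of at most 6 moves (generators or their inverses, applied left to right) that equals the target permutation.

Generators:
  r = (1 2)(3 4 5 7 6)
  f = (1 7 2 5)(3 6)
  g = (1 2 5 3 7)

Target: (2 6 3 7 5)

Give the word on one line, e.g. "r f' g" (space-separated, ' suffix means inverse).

g' g' g' f

  after g': (1 7 3 5 2)
  after g': (1 3 2 7 5)
  after g': (1 5 7 2 3)
  after f: (2 6 3 7 5)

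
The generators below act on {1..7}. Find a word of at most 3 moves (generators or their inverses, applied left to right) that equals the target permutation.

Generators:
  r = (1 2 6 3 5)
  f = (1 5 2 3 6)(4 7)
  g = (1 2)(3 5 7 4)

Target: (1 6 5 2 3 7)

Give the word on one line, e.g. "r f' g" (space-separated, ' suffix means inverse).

g' f r'

  after g': (1 2)(3 4 7 5)
  after f: (1 3 7 2 5 6)
  after r': (1 6 5 2 3 7)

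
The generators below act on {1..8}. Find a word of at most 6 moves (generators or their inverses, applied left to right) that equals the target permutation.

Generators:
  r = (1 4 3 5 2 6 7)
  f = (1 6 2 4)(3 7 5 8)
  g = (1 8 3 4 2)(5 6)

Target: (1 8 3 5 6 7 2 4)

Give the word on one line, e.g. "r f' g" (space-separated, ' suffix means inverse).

  after r: (1 4 3 5 2 6 7)
  after f: (3 8)(4 7 6 5)
  after g: (1 8 4 7 5 2)
  after r: (1 8 3 5 6 7 2 4)

r f g r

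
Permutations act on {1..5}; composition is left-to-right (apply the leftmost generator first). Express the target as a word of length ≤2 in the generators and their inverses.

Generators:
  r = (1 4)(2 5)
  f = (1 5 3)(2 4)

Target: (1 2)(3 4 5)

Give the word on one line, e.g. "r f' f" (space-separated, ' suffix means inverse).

  after f: (1 5 3)(2 4)
  after r': (1 2)(3 4 5)

f r'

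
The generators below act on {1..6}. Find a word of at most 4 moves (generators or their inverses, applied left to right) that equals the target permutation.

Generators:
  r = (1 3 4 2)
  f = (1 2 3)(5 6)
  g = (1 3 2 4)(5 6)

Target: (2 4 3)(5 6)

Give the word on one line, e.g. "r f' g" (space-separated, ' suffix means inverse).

r f' r

  after r: (1 3 4 2)
  after f': (1 2 3 4)(5 6)
  after r: (2 4 3)(5 6)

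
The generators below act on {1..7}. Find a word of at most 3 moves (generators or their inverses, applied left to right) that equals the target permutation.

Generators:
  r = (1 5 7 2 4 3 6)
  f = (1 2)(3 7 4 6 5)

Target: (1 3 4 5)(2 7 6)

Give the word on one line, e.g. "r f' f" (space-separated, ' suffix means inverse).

  after f: (1 2)(3 7 4 6 5)
  after r: (1 4)(2 5 6 7 3)
  after r: (1 3 4 5)(2 7 6)

f r r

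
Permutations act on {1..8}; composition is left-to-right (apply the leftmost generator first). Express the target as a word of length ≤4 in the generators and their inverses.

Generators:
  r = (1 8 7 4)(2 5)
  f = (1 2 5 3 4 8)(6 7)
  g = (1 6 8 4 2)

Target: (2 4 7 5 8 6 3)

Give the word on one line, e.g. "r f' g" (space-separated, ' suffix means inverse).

g' r f' f'

  after g': (1 2 4 8 6)
  after r: (1 5 2)(4 7)(6 8)
  after f': (1 2 8 7 3 5)(4 6)
  after f': (2 4 7 5 8 6 3)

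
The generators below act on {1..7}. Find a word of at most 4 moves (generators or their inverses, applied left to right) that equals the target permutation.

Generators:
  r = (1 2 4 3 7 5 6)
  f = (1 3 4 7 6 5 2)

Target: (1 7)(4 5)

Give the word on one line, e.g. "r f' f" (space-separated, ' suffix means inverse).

r' f'

  after r': (1 6 5 7 3 4 2)
  after f': (1 7)(4 5)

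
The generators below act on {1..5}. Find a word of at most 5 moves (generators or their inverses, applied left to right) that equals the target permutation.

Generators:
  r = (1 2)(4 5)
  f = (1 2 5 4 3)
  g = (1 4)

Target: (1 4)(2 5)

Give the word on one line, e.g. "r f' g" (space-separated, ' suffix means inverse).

  after r: (1 2)(4 5)
  after g: (1 2 4 5)
  after r: (2 5)
  after g: (1 4)(2 5)

r g r g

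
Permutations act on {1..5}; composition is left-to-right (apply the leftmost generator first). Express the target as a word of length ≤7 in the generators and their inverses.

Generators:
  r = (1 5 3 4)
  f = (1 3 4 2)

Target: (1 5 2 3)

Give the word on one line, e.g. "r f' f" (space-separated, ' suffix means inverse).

f r r f r'

  after f: (1 3 4 2)
  after r: (1 4 2 5 3)
  after r: (2 3 5 4)
  after f: (1 3 5 2 4)
  after r': (1 5 2 3)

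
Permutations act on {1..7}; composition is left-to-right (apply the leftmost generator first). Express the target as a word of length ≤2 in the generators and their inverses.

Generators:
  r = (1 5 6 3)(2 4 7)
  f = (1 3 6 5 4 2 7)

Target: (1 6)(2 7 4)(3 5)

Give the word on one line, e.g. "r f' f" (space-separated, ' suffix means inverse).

r r

  after r: (1 5 6 3)(2 4 7)
  after r: (1 6)(2 7 4)(3 5)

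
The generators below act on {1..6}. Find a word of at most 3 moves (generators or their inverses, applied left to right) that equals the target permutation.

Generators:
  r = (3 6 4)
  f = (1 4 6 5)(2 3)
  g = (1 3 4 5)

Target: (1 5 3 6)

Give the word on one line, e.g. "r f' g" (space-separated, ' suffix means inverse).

r' g' r

  after r': (3 4 6)
  after g': (1 5 4 6)
  after r: (1 5 3 6)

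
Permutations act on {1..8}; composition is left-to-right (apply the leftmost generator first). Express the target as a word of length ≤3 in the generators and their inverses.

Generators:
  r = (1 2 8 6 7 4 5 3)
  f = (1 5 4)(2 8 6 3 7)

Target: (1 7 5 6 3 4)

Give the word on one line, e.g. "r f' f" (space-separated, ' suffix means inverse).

r f'

  after r: (1 2 8 6 7 4 5 3)
  after f': (1 7 5 6 3 4)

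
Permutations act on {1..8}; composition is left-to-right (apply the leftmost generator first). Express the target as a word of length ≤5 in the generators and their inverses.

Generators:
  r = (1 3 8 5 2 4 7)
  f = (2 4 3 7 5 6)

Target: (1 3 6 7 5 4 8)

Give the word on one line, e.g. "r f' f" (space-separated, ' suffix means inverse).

  after f': (2 6 5 7 3 4)
  after r': (1 7)(2 6 8 3)(4 5)
  after r': (1 4 8)(2 6 3 5)
  after f: (1 3 6 7 5 4 8)

f' r' r' f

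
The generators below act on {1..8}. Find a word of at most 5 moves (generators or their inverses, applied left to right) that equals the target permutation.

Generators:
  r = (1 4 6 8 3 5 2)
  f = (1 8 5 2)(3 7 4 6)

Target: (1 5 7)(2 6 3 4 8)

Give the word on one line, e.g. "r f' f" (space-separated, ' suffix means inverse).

  after f: (1 8 5 2)(3 7 4 6)
  after f: (1 5)(2 8)(3 4)(6 7)
  after r: (1 2 3 6 7 8)(4 5)
  after f': (1 5 7)(2 6 3 4 8)

f f r f'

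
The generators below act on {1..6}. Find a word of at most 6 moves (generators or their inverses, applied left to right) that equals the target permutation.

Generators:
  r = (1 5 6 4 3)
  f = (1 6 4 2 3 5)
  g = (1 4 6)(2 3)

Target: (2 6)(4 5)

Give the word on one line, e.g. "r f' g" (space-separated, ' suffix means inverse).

  after g: (1 4 6)(2 3)
  after r: (1 3 2)(5 6)
  after g': (1 2 6 5 4)
  after f': (1 4 5 6 3 2)
  after g': (2 6)(4 5)

g r g' f' g'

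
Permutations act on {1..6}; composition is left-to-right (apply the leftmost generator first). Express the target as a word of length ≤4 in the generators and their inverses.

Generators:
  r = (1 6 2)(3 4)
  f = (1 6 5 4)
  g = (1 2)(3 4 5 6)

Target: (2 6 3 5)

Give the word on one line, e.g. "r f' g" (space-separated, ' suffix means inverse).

  after r': (1 2 6)(3 4)
  after f': (1 2)(3 5 6 4)
  after r: (2 6 3 5)

r' f' r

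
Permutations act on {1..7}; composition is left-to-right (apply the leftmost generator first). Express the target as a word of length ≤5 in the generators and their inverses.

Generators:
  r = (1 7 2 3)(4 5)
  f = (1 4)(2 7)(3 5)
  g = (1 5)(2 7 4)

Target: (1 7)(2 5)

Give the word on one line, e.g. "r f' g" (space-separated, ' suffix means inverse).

f' g r'

  after f': (1 4)(2 7)(3 5)
  after g: (1 2 4 5 3)
  after r': (1 7)(2 5)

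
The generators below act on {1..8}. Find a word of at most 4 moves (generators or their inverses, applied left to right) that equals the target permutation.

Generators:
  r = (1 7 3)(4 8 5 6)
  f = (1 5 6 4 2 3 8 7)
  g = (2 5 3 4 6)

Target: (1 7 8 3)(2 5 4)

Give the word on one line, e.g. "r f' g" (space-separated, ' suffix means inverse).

g' f'

  after g': (2 6 4 3 5)
  after f': (1 7 8 3)(2 5 4)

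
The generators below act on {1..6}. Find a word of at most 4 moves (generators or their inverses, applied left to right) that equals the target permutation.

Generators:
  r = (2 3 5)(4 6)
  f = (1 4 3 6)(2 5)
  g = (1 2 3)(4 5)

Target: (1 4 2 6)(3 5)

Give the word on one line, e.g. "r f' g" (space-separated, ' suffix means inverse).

r f' r'

  after r: (2 3 5)(4 6)
  after f': (1 6)(2 4 3)
  after r': (1 4 2 6)(3 5)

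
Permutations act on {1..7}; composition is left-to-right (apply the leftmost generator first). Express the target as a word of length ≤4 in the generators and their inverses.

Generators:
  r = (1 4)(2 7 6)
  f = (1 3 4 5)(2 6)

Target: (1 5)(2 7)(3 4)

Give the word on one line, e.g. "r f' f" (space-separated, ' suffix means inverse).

f' r'

  after f': (1 5 4 3)(2 6)
  after r': (1 5)(2 7)(3 4)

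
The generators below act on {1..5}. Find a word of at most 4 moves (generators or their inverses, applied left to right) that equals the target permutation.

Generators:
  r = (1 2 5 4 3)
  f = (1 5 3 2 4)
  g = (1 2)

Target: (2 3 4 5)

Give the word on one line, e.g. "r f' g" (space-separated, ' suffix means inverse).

g' f f

  after g': (1 2)
  after f: (1 4)(2 5 3)
  after f: (2 3 4 5)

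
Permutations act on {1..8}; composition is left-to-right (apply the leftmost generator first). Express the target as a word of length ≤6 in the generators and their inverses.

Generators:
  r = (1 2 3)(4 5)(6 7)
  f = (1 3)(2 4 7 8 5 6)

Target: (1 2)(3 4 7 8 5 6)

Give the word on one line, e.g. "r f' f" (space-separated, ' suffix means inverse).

  after r: (1 2 3)(4 5)(6 7)
  after r: (1 3 2)
  after f: (2 3 4 7 8 5 6)
  after r': (1 3 5 7 8 4 6)
  after r': (1 2)(3 4 7 8 5 6)

r r f r' r'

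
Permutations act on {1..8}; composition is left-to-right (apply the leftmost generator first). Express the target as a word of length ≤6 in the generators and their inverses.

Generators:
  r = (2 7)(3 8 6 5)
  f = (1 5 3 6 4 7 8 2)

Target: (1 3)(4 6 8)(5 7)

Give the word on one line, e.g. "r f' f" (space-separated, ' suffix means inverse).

f' r' f' f' f'

  after f': (1 2 8 7 4 6 3 5)
  after r': (1 7 4 8 2 3 6 5)
  after f': (1 4 7 6)(2 5)
  after f': (1 6 2)(3 5 8 7)
  after f': (1 3)(4 6 8)(5 7)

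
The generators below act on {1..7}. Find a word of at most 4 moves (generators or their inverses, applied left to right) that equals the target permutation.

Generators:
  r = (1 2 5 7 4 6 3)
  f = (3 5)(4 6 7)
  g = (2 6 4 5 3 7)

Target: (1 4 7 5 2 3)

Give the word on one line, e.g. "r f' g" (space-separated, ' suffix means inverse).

r g f f

  after r: (1 2 5 7 4 6 3)
  after g: (1 6 7 5 2 3)
  after f: (1 7 3)(2 5)(4 6)
  after f: (1 4 7 5 2 3)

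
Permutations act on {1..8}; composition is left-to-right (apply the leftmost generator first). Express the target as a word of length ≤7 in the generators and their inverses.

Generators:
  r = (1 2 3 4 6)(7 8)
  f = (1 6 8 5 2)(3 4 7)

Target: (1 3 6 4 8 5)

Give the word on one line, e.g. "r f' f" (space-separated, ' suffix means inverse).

  after r': (1 6 4 3 2)(7 8)
  after f: (1 8 3)(2 6 7 5)
  after r': (1 7 5)(2 4 3 6 8)
  after f': (1 4 7 8 5 2 3)
  after r': (1 3 6 4 8 5)

r' f r' f' r'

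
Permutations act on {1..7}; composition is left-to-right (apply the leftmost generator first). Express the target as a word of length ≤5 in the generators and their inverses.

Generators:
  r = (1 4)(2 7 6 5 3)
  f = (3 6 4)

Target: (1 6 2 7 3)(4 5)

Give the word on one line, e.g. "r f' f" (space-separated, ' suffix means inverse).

  after f': (3 4 6)
  after r: (1 4 5 3)(2 7 6)
  after f: (1 3)(2 7 4 5 6)
  after f: (1 6 2 7 3)(4 5)

f' r f f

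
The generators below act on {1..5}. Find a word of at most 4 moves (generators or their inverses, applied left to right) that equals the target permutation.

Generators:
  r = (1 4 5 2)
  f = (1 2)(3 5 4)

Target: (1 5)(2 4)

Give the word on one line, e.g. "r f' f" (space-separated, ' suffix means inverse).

  after r: (1 4 5 2)
  after r: (1 5)(2 4)

r r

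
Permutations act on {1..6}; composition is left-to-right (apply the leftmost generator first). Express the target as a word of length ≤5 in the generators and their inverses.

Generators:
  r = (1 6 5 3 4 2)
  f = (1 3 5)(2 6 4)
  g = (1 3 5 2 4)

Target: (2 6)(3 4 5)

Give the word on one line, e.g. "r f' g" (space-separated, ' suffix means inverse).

g' f r

  after g': (1 4 2 5 3)
  after f: (1 2)(4 6)
  after r: (2 6)(3 4 5)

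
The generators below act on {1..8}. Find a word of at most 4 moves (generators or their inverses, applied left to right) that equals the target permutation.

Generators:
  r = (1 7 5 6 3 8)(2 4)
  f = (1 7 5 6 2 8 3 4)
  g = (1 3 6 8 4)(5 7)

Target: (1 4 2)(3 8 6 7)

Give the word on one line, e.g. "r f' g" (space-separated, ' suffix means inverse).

r' g

  after r': (1 8 3 6 5 7)(2 4)
  after g: (1 4 2)(3 8 6 7)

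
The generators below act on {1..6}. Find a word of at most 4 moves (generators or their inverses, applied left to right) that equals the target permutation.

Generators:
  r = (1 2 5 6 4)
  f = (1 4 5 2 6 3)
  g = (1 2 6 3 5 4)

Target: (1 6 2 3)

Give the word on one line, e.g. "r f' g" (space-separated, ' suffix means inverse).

r' g g g

  after r': (1 4 6 5 2)
  after g: (3 5 6 4)
  after g: (1 2 6)(3 4 5)
  after g: (1 6 2 3)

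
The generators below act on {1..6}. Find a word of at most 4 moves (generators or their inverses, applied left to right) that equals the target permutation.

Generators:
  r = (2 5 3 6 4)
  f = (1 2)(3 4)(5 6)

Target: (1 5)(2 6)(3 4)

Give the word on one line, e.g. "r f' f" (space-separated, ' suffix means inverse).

r' f' r

  after r': (2 4 6 3 5)
  after f': (1 2 3 6 4 5)
  after r: (1 5)(2 6)(3 4)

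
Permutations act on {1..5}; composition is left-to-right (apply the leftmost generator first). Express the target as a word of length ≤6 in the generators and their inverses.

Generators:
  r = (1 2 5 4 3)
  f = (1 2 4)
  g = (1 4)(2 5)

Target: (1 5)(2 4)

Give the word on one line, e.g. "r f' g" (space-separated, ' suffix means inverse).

g f' g f

  after g: (1 4)(2 5)
  after f': (1 2 5)
  after g: (1 5 4)
  after f: (1 5)(2 4)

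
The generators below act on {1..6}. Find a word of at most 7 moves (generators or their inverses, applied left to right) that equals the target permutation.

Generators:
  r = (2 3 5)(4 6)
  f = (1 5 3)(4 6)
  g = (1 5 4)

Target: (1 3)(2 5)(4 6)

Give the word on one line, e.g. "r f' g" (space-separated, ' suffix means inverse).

f f r' f r

  after f: (1 5 3)(4 6)
  after f: (1 3 5)
  after r': (1 2 5)(4 6)
  after f: (1 2 3)
  after r: (1 3)(2 5)(4 6)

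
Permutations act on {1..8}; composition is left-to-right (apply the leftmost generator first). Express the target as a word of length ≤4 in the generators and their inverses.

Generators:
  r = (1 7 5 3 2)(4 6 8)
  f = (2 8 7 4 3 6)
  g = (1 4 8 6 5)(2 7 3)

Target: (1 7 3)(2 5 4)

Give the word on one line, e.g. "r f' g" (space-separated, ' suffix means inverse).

  after g': (1 5 6 8 4)(2 3 7)
  after r': (1 7 3)(2 5 4)

g' r'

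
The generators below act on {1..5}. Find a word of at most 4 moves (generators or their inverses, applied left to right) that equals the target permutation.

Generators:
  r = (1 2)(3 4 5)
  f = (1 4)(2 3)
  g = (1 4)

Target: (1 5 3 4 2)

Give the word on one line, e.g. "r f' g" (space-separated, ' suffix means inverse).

  after g': (1 4)
  after r: (1 5 3 4 2)

g' r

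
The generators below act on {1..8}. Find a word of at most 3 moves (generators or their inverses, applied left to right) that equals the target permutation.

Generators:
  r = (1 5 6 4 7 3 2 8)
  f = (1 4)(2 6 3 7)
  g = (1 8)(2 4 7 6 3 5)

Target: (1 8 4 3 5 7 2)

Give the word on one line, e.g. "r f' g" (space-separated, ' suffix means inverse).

g f'

  after g: (1 8)(2 4 7 6 3 5)
  after f': (1 8 4 3 5 7 2)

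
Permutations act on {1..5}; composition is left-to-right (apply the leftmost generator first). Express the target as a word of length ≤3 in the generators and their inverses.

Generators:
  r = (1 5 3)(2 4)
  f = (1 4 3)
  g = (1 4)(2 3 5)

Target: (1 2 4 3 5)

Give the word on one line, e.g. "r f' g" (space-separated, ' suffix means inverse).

r f' g

  after r: (1 5 3)(2 4)
  after f': (1 5 4 2)
  after g: (1 2 4 3 5)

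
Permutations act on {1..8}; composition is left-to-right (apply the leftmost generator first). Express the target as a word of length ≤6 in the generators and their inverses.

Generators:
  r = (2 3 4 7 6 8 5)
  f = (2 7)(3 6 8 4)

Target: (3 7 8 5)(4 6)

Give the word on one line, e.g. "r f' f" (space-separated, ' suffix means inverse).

f' r' f r'

  after f': (2 7)(3 4 8 6)
  after r': (2 4 6)(5 8 7)
  after f: (2 3 6 7 5 4 8)
  after r': (3 7 8 5)(4 6)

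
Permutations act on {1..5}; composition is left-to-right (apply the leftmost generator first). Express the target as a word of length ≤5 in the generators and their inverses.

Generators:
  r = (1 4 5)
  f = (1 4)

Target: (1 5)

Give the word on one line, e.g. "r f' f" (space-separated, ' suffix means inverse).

r f' r'

  after r: (1 4 5)
  after f': (4 5)
  after r': (1 5)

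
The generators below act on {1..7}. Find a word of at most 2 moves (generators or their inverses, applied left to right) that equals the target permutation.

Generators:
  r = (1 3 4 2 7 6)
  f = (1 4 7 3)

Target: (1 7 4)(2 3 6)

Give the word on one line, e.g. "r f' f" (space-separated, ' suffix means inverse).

  after r': (1 6 7 2 4 3)
  after r': (1 7 4)(2 3 6)

r' r'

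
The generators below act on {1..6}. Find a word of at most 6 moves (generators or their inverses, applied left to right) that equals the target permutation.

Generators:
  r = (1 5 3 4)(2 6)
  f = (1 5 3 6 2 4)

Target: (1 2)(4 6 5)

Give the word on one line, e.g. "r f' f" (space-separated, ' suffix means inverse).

  after f: (1 5 3 6 2 4)
  after r': (2 3)
  after f': (1 4 2 5)(3 6)
  after f': (1 2)(4 6 5)

f r' f' f'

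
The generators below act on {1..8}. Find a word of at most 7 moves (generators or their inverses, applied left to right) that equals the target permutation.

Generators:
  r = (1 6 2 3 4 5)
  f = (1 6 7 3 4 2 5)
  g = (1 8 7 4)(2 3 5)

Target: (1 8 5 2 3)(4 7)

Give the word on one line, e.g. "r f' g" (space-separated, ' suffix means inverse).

  after f: (1 6 7 3 4 2 5)
  after g': (1 6 8)(2 3 7)(4 5)
  after g': (1 6)(3 8 4)(5 7)
  after f: (1 7)(2 5 3 8)
  after g': (1 8 5 2 3)(4 7)

f g' g' f g'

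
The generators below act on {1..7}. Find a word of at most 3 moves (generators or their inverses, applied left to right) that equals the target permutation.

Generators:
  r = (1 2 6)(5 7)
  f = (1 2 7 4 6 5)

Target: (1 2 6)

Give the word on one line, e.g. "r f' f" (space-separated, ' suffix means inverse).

r' r'

  after r': (1 6 2)(5 7)
  after r': (1 2 6)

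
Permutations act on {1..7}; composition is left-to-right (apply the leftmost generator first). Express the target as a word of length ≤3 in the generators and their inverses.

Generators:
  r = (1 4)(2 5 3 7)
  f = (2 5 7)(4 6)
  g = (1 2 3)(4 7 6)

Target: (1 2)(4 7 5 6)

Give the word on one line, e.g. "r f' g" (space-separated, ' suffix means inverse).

r r g

  after r: (1 4)(2 5 3 7)
  after r: (2 3)(5 7)
  after g: (1 2)(4 7 5 6)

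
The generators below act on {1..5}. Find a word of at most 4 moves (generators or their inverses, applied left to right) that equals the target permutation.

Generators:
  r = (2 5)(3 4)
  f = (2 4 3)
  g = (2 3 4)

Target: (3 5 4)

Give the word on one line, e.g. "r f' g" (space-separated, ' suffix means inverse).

  after g': (2 4 3)
  after r: (2 3 5)
  after g: (2 4)(3 5)
  after f': (3 5 4)

g' r g f'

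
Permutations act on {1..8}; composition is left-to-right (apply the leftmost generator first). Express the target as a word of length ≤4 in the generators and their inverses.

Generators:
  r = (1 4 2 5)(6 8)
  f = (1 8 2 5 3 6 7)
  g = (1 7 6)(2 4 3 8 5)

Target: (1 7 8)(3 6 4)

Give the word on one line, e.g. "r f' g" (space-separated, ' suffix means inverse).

g r

  after g: (1 7 6)(2 4 3 8 5)
  after r: (1 7 8)(3 6 4)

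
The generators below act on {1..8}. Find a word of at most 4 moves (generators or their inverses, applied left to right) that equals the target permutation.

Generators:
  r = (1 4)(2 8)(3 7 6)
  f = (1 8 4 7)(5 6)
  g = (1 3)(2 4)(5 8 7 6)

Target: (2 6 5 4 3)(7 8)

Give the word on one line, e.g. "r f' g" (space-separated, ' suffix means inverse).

f' g' f r

  after f': (1 7 4 8)(5 6)
  after g': (1 8 3)(2 4 5 7)
  after f: (1 4 6 5)(2 7)(3 8)
  after r: (2 6 5 4 3)(7 8)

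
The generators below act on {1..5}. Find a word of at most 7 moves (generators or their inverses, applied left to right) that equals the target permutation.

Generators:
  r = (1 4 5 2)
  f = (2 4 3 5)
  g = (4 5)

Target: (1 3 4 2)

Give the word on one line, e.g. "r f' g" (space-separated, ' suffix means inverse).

r f g g g

  after r: (1 4 5 2)
  after f: (1 3 5 4 2)
  after g: (1 3 4 2)
  after g: (1 3 5 4 2)
  after g: (1 3 4 2)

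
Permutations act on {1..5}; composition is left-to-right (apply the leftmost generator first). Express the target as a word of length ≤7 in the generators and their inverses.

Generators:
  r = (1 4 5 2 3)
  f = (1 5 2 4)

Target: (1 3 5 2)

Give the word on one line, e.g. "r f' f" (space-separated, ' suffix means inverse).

  after f': (1 4 2 5)
  after r: (1 5 4 3)
  after f': (2 5)(3 4)
  after r': (1 3)(2 4)
  after f: (1 3 5 2)

f' r f' r' f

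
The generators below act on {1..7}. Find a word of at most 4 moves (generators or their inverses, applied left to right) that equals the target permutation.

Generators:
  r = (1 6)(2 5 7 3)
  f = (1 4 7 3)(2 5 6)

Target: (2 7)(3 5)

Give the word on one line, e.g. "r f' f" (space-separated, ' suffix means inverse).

r' r'

  after r': (1 6)(2 3 7 5)
  after r': (2 7)(3 5)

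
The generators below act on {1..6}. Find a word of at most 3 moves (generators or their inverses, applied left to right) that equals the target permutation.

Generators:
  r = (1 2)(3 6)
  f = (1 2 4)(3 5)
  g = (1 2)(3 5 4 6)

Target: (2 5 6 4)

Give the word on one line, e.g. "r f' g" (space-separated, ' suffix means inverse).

f g'

  after f: (1 2 4)(3 5)
  after g': (2 5 6 4)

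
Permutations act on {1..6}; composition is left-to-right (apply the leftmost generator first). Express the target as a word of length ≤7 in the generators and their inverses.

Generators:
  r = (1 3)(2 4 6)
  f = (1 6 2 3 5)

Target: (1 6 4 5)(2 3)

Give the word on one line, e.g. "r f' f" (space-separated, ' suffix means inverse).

  after f': (1 5 3 2 6)
  after r: (1 5)(3 4 6)
  after f': (1 3 4)(2 6)
  after f': (1 2)(3 4 5)
  after r': (1 6 4 5)(2 3)

f' r f' f' r'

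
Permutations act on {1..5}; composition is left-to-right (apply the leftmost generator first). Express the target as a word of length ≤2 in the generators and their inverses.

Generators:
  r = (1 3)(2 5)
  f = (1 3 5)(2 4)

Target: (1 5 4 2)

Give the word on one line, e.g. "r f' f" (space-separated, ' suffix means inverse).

  after r: (1 3)(2 5)
  after f: (1 5 4 2)

r f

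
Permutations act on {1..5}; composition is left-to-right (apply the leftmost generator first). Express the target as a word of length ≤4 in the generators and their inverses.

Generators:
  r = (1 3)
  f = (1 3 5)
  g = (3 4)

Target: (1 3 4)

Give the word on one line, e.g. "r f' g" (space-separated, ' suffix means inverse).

r g' r g

  after r: (1 3)
  after g': (1 4 3)
  after r: (1 4)
  after g: (1 3 4)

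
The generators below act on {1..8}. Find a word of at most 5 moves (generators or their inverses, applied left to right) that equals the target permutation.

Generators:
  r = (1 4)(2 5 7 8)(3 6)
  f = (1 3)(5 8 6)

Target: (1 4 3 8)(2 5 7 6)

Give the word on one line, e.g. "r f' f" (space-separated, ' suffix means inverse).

f' f' r' f'

  after f': (1 3)(5 6 8)
  after f': (5 8 6)
  after r': (1 4)(2 8 3 6)(5 7)
  after f': (1 4 3 8)(2 5 7 6)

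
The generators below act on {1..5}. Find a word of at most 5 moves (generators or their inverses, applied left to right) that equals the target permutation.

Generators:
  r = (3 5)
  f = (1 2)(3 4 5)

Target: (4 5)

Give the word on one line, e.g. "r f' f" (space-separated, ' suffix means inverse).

  after f: (1 2)(3 4 5)
  after f: (3 5 4)
  after r': (4 5)

f f r'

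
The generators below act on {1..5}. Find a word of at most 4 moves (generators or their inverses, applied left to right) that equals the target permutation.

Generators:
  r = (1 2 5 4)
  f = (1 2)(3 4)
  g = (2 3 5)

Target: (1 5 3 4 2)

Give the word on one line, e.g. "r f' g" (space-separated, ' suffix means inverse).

  after f: (1 2)(3 4)
  after g': (1 5 3 4 2)

f g'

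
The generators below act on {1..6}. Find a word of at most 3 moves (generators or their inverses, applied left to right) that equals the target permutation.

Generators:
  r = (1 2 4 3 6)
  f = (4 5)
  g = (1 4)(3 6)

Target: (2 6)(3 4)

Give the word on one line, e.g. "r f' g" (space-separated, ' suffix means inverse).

  after r: (1 2 4 3 6)
  after g: (1 2)(4 6)
  after r': (2 6)(3 4)

r g r'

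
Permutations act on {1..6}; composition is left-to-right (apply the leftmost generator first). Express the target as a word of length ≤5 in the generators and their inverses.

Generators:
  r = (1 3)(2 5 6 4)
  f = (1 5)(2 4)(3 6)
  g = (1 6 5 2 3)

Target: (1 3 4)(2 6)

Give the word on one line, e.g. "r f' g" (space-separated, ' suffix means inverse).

  after g: (1 6 5 2 3)
  after r': (1 5 4 6 2)
  after f': (2 5)(3 6 4)
  after r: (1 3 4)(2 6)

g r' f' r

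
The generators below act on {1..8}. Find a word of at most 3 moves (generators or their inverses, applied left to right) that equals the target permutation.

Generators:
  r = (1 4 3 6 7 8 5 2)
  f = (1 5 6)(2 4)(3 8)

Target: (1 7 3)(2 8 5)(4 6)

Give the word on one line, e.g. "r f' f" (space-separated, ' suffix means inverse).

  after f': (1 6 5)(2 4)(3 8)
  after r: (1 7 8 6 2 3 5 4)
  after f': (1 7 3)(2 8 5)(4 6)

f' r f'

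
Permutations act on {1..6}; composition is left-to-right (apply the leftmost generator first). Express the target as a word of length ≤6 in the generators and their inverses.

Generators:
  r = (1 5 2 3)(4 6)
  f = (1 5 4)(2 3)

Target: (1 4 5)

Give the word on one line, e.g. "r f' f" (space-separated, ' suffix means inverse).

f' f' f' f'

  after f': (1 4 5)(2 3)
  after f': (1 5 4)
  after f': (2 3)
  after f': (1 4 5)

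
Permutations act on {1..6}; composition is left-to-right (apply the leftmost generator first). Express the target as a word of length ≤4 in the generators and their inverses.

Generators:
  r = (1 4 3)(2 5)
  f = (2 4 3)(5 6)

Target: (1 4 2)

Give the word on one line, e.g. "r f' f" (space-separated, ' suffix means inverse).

f f r' r'

  after f: (2 4 3)(5 6)
  after f: (2 3 4)
  after r': (1 3)(2 4 5)
  after r': (1 4 2)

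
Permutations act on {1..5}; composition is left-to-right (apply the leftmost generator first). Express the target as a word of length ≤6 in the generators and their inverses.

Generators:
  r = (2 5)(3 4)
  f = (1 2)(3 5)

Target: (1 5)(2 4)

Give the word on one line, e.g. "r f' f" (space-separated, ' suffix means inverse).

  after r: (2 5)(3 4)
  after f: (1 2 3 4 5)
  after r: (1 5)(2 4)
  after r: (1 2 3 4 5)
  after r: (1 5)(2 4)

r f r r r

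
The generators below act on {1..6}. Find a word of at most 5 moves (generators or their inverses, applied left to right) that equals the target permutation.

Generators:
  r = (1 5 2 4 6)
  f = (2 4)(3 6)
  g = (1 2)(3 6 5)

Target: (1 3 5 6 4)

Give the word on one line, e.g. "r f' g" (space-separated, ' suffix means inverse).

f r' f r'

  after f: (2 4)(3 6)
  after r': (1 6 3 4 5)
  after f: (1 3 2 4 5)
  after r': (1 3 5 6 4)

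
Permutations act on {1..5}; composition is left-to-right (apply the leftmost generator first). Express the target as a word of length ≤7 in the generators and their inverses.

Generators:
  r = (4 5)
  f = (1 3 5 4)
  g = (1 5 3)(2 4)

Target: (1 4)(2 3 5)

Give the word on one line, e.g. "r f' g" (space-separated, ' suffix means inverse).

g r g f' g'

  after g: (1 5 3)(2 4)
  after r: (1 4 2 5 3)
  after g: (1 2 3 5)
  after f': (1 2)(4 5)
  after g': (1 4)(2 3 5)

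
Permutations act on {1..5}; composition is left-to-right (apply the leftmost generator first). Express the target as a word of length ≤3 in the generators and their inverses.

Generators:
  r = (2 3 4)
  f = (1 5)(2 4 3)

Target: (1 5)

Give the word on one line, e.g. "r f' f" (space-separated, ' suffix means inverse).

  after f': (1 5)(2 3 4)
  after f': (2 4 3)
  after f': (1 5)

f' f' f'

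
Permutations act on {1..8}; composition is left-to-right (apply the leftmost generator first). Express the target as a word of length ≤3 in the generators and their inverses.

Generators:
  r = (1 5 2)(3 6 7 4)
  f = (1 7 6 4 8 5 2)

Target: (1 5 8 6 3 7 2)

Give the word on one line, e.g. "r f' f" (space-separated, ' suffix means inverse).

f' r r

  after f': (1 2 5 8 4 6 7)
  after r: (3 6 4 7 5 8)
  after r: (1 5 8 6 3 7 2)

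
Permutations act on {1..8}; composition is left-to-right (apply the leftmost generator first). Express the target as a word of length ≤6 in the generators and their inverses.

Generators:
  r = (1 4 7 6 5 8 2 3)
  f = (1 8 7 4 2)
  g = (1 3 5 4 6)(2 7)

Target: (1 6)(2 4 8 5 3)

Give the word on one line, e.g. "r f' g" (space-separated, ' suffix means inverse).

  after r: (1 4 7 6 5 8 2 3)
  after f: (1 2 3 8)(5 7 6)
  after g': (1 7 4 5 2)(3 8 6)
  after r: (1 6)(2 4 8 5 3)

r f g' r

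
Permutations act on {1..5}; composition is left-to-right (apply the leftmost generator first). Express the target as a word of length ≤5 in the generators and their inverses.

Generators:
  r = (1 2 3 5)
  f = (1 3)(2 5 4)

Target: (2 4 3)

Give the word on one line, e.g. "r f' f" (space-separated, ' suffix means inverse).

  after r: (1 2 3 5)
  after f: (1 5 3 4 2)
  after r': (1 3 4)(2 5)
  after f: (2 4 3)

r f r' f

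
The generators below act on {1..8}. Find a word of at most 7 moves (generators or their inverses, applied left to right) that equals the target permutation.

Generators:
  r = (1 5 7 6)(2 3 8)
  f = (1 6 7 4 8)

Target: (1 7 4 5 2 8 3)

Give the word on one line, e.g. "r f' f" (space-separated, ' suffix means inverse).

  after r: (1 5 7 6)(2 3 8)
  after f': (1 5 6 8 2 3 4 7)
  after f': (1 5)(2 3 7 8)(4 6)
  after f': (1 5 8 2 3 6 7 4)
  after r: (1 7 4 5 2 8 3)

r f' f' f' r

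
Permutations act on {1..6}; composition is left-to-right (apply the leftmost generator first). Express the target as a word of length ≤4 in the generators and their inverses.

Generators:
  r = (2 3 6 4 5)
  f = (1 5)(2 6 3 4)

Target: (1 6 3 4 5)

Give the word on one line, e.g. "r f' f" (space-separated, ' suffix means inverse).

  after f: (1 5)(2 6 3 4)
  after r': (1 4 5)(2 3 6)
  after f: (1 2 4)
  after f: (1 6 3 4 5)

f r' f f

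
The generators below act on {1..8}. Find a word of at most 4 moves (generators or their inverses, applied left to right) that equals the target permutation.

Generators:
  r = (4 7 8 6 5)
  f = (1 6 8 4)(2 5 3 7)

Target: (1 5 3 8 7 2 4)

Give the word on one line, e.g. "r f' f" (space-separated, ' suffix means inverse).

f r

  after f: (1 6 8 4)(2 5 3 7)
  after r: (1 5 3 8 7 2 4)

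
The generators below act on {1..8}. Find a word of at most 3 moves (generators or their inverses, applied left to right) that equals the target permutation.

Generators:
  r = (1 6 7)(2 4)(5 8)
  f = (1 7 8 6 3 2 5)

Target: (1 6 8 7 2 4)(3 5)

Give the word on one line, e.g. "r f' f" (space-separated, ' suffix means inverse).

  after r': (1 7 6)(2 4)(5 8)
  after f: (1 8)(2 4 5 6 7 3)
  after f: (1 6 8 7 2 4)(3 5)

r' f f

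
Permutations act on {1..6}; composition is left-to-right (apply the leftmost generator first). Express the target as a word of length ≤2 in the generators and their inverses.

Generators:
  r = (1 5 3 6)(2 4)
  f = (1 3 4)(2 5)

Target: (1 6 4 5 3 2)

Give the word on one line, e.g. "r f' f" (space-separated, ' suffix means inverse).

  after r': (1 6 3 5)(2 4)
  after f: (1 6 4 5 3 2)

r' f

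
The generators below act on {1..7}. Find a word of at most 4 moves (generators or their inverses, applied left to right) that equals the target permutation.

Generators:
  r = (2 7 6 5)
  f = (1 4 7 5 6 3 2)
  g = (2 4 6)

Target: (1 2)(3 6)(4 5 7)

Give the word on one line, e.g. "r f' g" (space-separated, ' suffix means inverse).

g f'

  after g: (2 4 6)
  after f': (1 2)(3 6)(4 5 7)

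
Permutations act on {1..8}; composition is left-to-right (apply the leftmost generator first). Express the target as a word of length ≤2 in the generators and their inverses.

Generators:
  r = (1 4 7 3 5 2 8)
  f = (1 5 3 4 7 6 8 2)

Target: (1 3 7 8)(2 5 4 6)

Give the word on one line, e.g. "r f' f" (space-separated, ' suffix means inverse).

f f

  after f: (1 5 3 4 7 6 8 2)
  after f: (1 3 7 8)(2 5 4 6)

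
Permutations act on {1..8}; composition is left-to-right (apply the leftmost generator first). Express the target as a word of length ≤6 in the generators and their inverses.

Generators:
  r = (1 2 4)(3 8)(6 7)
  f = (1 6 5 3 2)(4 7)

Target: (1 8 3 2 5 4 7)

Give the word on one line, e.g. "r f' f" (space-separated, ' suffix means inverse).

r f' r f

  after r: (1 2 4)(3 8)(6 7)
  after f': (1 3 8 5 6 4 2 7)
  after r: (1 8 5 7 2 6)
  after f: (1 8 3 2 5 4 7)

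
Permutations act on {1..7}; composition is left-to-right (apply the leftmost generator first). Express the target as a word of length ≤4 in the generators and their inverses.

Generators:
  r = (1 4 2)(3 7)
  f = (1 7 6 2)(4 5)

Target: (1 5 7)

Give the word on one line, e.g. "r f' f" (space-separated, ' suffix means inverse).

f' r r f

  after f': (1 2 6 7)(4 5)
  after r: (2 6 3 7 4 5)
  after r: (1 4 5)(2 6 7)
  after f: (1 5 7)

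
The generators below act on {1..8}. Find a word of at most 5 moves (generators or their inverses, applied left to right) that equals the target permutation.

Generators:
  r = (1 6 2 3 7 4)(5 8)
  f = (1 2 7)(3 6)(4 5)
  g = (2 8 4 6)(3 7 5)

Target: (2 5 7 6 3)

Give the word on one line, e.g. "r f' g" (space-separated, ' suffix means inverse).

  after f': (1 7 2)(3 6)(4 5)
  after g': (1 3 4 7 6 5 8 2)
  after f': (1 6 4 2 7 3 5 8)
  after r': (2 3 8 4 6 7)
  after g': (2 5 7 6 3)

f' g' f' r' g'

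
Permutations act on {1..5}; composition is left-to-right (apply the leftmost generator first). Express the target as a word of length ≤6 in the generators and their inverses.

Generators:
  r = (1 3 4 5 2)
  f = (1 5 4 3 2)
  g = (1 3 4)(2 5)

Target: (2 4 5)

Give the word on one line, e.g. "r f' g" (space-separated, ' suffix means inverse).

g' r g f

  after g': (1 4 3)(2 5)
  after r: (1 5)
  after g: (1 2 5 3 4)
  after f: (2 4 5)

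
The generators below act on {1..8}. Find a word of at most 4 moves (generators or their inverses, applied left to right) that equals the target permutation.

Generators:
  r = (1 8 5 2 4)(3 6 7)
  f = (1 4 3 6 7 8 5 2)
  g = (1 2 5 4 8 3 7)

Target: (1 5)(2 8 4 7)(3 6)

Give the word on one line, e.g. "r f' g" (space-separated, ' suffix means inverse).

  after g: (1 2 5 4 8 3 7)
  after f': (1 5)(2 8 4 7)(3 6)

g f'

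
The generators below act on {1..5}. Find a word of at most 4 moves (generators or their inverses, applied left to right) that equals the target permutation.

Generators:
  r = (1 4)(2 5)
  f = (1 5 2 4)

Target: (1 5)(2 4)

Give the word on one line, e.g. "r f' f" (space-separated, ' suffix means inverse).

  after f: (1 5 2 4)
  after f: (1 2)(4 5)
  after r: (1 5)(2 4)

f f r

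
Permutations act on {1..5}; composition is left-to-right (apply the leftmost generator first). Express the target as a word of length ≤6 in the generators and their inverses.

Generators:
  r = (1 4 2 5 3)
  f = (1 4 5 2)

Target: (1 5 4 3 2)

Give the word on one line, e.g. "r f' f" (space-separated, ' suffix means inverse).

f r' f' r

  after f: (1 4 5 2)
  after r': (2 3 5 4)
  after f': (1 2 3 4 5)
  after r: (1 5 4 3 2)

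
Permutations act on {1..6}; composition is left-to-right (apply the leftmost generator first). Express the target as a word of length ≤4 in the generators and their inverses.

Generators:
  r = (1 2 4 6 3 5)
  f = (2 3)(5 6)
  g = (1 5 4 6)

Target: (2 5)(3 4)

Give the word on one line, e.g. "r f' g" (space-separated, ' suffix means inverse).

  after f': (2 3)(5 6)
  after g: (1 5)(2 3)(4 6)
  after r: (2 5)(3 4)

f' g r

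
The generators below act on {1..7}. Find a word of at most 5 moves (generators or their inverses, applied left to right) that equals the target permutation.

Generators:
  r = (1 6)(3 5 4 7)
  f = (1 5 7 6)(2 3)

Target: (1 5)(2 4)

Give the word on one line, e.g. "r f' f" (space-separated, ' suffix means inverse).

  after f: (1 5 7 6)(2 3)
  after r: (1 4 7)(2 5 3)
  after r: (1 7 6)(2 4 3)
  after f': (1 5)(2 4)

f r r f'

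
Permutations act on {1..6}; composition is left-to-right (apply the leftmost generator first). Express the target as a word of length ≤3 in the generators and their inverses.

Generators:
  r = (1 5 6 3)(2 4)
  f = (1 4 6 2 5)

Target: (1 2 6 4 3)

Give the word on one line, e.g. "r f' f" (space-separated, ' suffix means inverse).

f r

  after f: (1 4 6 2 5)
  after r: (1 2 6 4 3)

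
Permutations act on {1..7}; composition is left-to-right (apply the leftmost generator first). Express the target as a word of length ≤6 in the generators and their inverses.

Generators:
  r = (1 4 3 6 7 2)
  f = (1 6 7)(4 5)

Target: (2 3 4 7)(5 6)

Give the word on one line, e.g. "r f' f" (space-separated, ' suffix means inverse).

r' f' r' f

  after r': (1 2 7 6 3 4)
  after f': (1 2 6 3 5 4 7)
  after r': (1 7 2 3 5)(4 6)
  after f: (2 3 4 7)(5 6)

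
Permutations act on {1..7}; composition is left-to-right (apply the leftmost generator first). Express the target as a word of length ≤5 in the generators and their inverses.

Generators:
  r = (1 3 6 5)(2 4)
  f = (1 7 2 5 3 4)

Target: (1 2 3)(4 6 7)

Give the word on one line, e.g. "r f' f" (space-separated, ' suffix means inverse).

  after r: (1 3 6 5)(2 4)
  after f': (1 5 4 7)(2 3 6)
  after f': (1 2 5 3 6 7 4)
  after r': (1 4 5)(2 6 7)
  after r': (1 2 3)(4 6 7)

r f' f' r' r'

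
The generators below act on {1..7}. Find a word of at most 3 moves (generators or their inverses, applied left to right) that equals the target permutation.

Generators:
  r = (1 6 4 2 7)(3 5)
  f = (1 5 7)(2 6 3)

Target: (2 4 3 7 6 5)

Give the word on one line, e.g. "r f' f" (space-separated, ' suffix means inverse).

r' f' f'

  after r': (1 7 2 4 6)(3 5)
  after f': (1 5 6 7 3)(2 4)
  after f': (2 4 3 7 6 5)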